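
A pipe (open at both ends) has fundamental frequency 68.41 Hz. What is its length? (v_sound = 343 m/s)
L = v/(2f₁) = 2.507 m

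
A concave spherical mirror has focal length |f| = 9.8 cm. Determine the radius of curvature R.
R = 2|f| = 19.6 cm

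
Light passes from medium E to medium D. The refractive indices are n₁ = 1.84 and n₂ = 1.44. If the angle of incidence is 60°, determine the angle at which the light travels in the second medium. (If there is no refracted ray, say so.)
sin θ₂ = (n₁/n₂)·sin θ₁ = 1.107 > 1, so there is no refracted ray — the light undergoes total internal reflection.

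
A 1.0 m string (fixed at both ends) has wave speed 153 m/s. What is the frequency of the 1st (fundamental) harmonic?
fₙ = nv/(2L) = 76.5 Hz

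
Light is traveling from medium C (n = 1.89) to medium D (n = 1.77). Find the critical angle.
θc = arcsin(n₂/n₁) = 69.47°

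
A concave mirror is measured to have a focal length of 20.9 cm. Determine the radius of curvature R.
R = 2|f| = 41.8 cm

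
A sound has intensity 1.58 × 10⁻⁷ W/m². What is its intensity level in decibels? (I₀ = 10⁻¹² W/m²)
β = 10·log₁₀(I/I₀) = 51.99 dB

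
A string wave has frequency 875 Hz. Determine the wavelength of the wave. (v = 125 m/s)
λ = v/f = 0.1429 m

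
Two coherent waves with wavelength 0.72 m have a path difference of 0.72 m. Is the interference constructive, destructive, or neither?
constructive — path difference = 1λ, a whole number of wavelengths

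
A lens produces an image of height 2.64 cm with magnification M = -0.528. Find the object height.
ho = |hi|/|M| = 5 cm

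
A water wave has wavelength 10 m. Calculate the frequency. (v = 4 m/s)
f = v/λ = 0.4 Hz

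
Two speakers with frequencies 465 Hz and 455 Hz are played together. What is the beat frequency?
10 Hz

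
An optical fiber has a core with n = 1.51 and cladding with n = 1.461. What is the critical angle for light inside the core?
θc = arcsin(n_cladding/n_core) = 75.36°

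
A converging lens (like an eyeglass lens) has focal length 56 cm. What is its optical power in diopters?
P = 1/f = 1.786 D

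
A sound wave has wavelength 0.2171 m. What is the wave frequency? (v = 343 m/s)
f = v/λ = 1580 Hz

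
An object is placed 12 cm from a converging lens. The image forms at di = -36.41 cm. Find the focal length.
1/f = 1/do + 1/di → f = 17.9 cm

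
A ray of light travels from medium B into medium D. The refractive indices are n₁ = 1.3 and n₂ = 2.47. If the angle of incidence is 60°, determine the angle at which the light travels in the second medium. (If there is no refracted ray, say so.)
sin θ₂ = (n₁/n₂)·sin θ₁ = 0.4558 → θ₂ = 27.12°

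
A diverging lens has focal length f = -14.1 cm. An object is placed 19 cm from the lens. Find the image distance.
1/di = 1/f − 1/do → di = -8.094 cm (virtual image)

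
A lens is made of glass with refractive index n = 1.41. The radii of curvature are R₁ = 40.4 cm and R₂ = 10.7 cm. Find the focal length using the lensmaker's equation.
1/f = (n − 1)(1/R₁ − 1/R₂) → f = -35.5 cm (diverging lens)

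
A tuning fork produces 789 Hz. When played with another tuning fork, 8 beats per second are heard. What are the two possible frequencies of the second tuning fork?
f₂ = 789 ± 8 Hz → 797 Hz or 781 Hz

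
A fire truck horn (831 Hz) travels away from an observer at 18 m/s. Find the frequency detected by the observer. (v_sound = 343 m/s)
f_obs = f·v/(v + v_s) = 789.6 Hz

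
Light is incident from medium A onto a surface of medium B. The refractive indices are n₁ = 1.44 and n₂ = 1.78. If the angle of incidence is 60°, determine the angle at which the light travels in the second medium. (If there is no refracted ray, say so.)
sin θ₂ = (n₁/n₂)·sin θ₁ = 0.7006 → θ₂ = 44.48°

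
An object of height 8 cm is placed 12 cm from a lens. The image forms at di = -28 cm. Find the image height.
hi = (-di/do) × ho = 18.67 cm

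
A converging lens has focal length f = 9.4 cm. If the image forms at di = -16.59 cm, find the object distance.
1/do = 1/f − 1/di → do = 6 cm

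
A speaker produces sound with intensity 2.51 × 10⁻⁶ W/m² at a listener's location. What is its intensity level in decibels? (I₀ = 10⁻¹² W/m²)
β = 10·log₁₀(I/I₀) = 64 dB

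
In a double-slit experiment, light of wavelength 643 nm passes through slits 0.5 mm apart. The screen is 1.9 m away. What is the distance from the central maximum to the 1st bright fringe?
y = mλL/d = 2.443 mm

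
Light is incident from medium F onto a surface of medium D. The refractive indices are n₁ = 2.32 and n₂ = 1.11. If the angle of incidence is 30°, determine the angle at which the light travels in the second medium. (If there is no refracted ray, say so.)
sin θ₂ = (n₁/n₂)·sin θ₁ = 1.045 > 1, so there is no refracted ray — the light undergoes total internal reflection.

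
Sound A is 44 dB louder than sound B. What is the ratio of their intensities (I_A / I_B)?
I_A/I_B = 10^(Δβ/10) = 25120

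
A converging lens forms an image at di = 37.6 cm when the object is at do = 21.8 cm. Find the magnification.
M = −di/do = -1.725 (inverted image)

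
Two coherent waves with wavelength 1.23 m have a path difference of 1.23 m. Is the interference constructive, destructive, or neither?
constructive — path difference = 1λ, a whole number of wavelengths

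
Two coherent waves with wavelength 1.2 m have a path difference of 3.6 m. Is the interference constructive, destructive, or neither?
constructive — path difference = 3λ, a whole number of wavelengths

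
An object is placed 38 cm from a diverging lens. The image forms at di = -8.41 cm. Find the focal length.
1/f = 1/do + 1/di → f = -10.8 cm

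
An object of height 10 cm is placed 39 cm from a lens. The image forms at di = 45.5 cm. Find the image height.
hi = (-di/do) × ho = -11.67 cm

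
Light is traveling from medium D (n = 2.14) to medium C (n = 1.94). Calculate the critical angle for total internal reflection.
θc = arcsin(n₂/n₁) = 65.03°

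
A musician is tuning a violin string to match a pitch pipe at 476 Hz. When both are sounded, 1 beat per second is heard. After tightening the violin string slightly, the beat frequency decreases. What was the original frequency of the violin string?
475 Hz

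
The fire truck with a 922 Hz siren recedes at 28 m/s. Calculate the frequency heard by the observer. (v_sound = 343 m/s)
f_obs = f·v/(v + v_s) = 852.4 Hz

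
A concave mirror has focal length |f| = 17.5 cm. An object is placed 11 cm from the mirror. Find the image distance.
f = +17.5 cm (concave); 1/di = 1/f − 1/do → di = -29.62 cm (virtual image, behind mirror)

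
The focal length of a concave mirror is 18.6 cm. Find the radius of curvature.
R = 2|f| = 37.2 cm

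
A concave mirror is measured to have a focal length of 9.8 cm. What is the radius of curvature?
R = 2|f| = 19.6 cm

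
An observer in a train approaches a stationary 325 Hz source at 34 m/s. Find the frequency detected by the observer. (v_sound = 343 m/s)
f_obs = f·(v + v_o)/v = 357.2 Hz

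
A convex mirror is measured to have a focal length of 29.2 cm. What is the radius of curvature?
R = 2|f| = 58.4 cm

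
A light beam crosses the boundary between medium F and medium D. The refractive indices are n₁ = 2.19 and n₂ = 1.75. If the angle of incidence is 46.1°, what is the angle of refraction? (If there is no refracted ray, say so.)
sin θ₂ = (n₁/n₂)·sin θ₁ = 0.9017 → θ₂ = 64.38°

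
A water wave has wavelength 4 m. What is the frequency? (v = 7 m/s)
f = v/λ = 1.75 Hz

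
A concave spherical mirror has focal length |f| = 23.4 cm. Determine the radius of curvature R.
R = 2|f| = 46.8 cm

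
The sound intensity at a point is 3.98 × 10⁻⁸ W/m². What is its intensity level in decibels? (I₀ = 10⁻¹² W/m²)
β = 10·log₁₀(I/I₀) = 46 dB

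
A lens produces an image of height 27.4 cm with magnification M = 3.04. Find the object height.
ho = |hi|/|M| = 9.013 cm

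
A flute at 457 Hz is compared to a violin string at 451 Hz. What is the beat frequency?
6 Hz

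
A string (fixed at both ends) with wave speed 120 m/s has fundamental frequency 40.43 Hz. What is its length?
L = v/(2f₁) = 1.484 m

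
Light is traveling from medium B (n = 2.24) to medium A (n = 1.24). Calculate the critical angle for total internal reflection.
θc = arcsin(n₂/n₁) = 33.61°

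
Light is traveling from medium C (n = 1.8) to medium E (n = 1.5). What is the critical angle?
θc = arcsin(n₂/n₁) = 56.44°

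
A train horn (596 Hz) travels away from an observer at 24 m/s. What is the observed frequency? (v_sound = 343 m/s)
f_obs = f·v/(v + v_s) = 557 Hz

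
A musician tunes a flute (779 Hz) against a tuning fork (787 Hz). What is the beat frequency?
8 Hz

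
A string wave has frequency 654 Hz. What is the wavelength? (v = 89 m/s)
λ = v/f = 0.1361 m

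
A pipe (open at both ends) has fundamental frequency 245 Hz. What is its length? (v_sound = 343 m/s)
L = v/(2f₁) = 0.7 m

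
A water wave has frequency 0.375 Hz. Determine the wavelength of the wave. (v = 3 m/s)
λ = v/f = 8 m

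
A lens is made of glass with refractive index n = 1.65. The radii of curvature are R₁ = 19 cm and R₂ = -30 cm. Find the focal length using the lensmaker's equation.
1/f = (n − 1)(1/R₁ − 1/R₂) → f = 17.9 cm (converging lens)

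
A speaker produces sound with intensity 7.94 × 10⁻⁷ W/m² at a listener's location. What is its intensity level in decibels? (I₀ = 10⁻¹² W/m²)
β = 10·log₁₀(I/I₀) = 59 dB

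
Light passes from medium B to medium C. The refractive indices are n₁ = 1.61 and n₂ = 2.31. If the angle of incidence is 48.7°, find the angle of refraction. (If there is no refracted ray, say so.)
sin θ₂ = (n₁/n₂)·sin θ₁ = 0.5236 → θ₂ = 31.57°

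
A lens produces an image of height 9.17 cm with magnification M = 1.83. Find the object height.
ho = |hi|/|M| = 5.011 cm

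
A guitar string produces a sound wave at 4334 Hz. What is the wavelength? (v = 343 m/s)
λ = v/f = 0.07914 m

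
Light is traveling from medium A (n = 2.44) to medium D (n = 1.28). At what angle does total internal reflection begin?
θc = arcsin(n₂/n₁) = 31.64°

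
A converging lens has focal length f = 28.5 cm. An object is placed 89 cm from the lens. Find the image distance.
1/di = 1/f − 1/do → di = 41.93 cm (real image)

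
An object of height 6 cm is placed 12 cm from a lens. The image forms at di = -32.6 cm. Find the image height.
hi = (-di/do) × ho = 16.3 cm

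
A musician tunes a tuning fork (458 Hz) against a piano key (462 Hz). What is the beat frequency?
4 Hz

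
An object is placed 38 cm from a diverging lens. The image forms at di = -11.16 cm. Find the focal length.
1/f = 1/do + 1/di → f = -15.8 cm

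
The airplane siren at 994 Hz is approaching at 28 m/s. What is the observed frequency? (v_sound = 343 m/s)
f_obs = f·v/(v − v_s) = 1082 Hz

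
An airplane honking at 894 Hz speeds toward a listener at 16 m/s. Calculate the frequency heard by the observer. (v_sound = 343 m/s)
f_obs = f·v/(v − v_s) = 937.7 Hz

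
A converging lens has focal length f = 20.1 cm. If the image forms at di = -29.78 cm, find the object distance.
1/do = 1/f − 1/di → do = 12 cm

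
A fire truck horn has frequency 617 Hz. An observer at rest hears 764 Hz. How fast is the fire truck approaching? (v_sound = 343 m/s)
v_s = v·(1 − f/f_obs) = 66 m/s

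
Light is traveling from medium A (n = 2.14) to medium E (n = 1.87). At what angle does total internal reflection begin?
θc = arcsin(n₂/n₁) = 60.91°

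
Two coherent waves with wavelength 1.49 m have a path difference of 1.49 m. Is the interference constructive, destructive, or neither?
constructive — path difference = 1λ, a whole number of wavelengths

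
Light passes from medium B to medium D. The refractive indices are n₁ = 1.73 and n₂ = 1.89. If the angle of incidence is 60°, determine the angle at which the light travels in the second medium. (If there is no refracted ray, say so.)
sin θ₂ = (n₁/n₂)·sin θ₁ = 0.7927 → θ₂ = 52.44°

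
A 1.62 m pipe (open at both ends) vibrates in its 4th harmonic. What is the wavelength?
λₙ = 2L/n = 0.81 m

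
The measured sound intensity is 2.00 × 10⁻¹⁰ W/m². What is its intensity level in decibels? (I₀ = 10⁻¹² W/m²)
β = 10·log₁₀(I/I₀) = 23.01 dB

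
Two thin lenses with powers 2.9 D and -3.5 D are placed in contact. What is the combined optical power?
P_total = P₁ + P₂ = -0.6 D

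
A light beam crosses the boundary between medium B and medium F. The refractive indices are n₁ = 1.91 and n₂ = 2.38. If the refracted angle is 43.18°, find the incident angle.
sin θ₁ = (n₂/n₁)·sin θ₂ → θ₁ = 58.5°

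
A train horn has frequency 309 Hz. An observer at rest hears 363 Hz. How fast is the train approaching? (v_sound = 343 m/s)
v_s = v·(1 − f/f_obs) = 51.02 m/s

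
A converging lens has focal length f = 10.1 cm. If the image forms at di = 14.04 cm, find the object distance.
1/do = 1/f − 1/di → do = 35.99 cm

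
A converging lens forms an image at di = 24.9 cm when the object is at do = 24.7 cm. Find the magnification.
M = −di/do = -1.008 (inverted image)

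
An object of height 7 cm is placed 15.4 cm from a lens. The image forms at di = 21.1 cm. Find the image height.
hi = (-di/do) × ho = -9.591 cm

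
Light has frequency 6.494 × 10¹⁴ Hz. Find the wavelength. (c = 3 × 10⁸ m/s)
λ = c/f = 462 nm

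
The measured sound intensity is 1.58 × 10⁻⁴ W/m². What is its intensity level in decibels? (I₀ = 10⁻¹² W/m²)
β = 10·log₁₀(I/I₀) = 81.99 dB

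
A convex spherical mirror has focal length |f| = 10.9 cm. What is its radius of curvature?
R = 2|f| = 21.8 cm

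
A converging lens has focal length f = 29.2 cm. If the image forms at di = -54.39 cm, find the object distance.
1/do = 1/f − 1/di → do = 19 cm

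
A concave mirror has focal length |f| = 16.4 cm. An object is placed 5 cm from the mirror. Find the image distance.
f = +16.4 cm (concave); 1/di = 1/f − 1/do → di = -7.193 cm (virtual image, behind mirror)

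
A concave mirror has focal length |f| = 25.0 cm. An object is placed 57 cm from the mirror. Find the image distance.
f = +25.0 cm (concave); 1/di = 1/f − 1/do → di = 44.53 cm (real image, in front of mirror)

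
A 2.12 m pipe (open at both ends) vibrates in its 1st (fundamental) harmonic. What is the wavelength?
λₙ = 2L/n = 4.24 m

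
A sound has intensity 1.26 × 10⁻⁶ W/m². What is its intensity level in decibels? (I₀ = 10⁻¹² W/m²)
β = 10·log₁₀(I/I₀) = 61 dB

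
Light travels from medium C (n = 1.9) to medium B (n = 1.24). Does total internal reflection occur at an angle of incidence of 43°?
θc = arcsin(n₂/n₁) = 40.74°; 43° > θc, so yes — total internal reflection.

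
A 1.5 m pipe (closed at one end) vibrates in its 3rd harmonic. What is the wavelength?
λₙ = 4L/n = 2 m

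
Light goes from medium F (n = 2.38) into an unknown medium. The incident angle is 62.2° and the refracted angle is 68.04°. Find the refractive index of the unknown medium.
n₂ = n₁·sin θ₁ / sin θ₂ = 2.27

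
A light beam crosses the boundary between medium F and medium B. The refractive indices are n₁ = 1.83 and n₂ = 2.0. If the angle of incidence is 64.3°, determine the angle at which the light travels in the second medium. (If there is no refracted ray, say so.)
sin θ₂ = (n₁/n₂)·sin θ₁ = 0.8245 → θ₂ = 55.54°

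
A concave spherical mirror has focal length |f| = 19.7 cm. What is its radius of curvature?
R = 2|f| = 39.4 cm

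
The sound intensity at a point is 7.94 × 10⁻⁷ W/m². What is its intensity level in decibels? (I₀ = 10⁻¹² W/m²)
β = 10·log₁₀(I/I₀) = 59 dB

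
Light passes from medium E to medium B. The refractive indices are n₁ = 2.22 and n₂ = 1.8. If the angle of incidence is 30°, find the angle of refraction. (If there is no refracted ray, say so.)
sin θ₂ = (n₁/n₂)·sin θ₁ = 0.6167 → θ₂ = 38.07°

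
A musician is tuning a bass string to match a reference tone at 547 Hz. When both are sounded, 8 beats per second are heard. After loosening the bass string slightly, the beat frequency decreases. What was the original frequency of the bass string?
555 Hz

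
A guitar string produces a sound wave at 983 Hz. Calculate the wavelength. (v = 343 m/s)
λ = v/f = 0.3489 m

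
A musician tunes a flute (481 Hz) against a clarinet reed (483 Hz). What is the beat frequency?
2 Hz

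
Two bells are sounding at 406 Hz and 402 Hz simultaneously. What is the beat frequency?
4 Hz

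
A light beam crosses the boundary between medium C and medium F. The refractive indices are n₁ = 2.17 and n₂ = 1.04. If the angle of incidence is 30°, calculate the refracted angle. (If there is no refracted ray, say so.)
sin θ₂ = (n₁/n₂)·sin θ₁ = 1.043 > 1, so there is no refracted ray — the light undergoes total internal reflection.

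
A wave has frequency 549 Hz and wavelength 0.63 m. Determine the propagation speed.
v = fλ = 345.9 m/s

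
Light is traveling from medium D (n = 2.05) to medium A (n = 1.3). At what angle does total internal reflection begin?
θc = arcsin(n₂/n₁) = 39.36°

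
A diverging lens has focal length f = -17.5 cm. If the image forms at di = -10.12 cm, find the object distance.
1/do = 1/f − 1/di → do = 24 cm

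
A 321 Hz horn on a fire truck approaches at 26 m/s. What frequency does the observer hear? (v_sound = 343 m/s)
f_obs = f·v/(v − v_s) = 347.3 Hz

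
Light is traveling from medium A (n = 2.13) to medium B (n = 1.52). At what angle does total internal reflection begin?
θc = arcsin(n₂/n₁) = 45.53°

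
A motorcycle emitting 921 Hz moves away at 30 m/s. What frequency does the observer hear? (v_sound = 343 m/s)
f_obs = f·v/(v + v_s) = 846.9 Hz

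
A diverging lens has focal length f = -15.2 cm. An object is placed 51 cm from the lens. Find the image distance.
1/di = 1/f − 1/do → di = -11.71 cm (virtual image)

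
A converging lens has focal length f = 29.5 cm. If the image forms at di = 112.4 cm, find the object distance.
1/do = 1/f − 1/di → do = 40 cm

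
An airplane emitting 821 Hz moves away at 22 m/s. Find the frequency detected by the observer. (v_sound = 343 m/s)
f_obs = f·v/(v + v_s) = 771.5 Hz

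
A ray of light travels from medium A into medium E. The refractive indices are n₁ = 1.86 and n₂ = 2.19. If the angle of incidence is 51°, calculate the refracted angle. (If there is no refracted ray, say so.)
sin θ₂ = (n₁/n₂)·sin θ₁ = 0.66 → θ₂ = 41.3°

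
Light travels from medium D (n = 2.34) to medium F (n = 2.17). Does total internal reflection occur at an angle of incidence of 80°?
θc = arcsin(n₂/n₁) = 68.03°; 80° > θc, so yes — total internal reflection.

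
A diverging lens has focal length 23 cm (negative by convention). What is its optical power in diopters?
P = 1/f = -4.348 D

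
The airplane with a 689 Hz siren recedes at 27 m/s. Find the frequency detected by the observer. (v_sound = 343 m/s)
f_obs = f·v/(v + v_s) = 638.7 Hz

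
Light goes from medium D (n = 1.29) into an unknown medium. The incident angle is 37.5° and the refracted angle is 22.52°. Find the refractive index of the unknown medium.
n₂ = n₁·sin θ₁ / sin θ₂ = 2.05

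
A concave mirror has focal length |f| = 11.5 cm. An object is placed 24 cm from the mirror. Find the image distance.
f = +11.5 cm (concave); 1/di = 1/f − 1/do → di = 22.08 cm (real image, in front of mirror)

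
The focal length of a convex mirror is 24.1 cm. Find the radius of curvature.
R = 2|f| = 48.2 cm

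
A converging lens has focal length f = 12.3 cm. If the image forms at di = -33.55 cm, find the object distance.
1/do = 1/f − 1/di → do = 9 cm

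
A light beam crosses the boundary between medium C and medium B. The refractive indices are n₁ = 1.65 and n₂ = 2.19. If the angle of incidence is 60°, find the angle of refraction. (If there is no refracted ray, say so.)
sin θ₂ = (n₁/n₂)·sin θ₁ = 0.6525 → θ₂ = 40.73°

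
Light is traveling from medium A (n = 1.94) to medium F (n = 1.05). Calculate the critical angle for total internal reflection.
θc = arcsin(n₂/n₁) = 32.77°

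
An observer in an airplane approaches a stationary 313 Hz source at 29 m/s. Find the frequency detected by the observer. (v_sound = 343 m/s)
f_obs = f·(v + v_o)/v = 339.5 Hz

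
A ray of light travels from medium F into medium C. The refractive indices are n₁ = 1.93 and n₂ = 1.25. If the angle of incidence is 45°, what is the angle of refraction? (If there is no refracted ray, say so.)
sin θ₂ = (n₁/n₂)·sin θ₁ = 1.092 > 1, so there is no refracted ray — the light undergoes total internal reflection.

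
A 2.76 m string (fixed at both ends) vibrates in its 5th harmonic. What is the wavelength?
λₙ = 2L/n = 1.104 m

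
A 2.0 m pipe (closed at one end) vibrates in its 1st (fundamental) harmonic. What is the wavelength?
λₙ = 4L/n = 8 m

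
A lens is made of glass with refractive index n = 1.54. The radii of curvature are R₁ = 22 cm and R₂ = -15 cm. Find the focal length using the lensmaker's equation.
1/f = (n − 1)(1/R₁ − 1/R₂) → f = 16.52 cm (converging lens)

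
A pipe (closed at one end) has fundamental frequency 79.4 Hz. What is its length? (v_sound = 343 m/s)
L = v/(4f₁) = 1.08 m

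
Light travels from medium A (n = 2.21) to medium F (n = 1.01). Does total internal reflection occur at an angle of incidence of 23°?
θc = arcsin(n₂/n₁) = 27.19°; 23° < θc, so no — the ray refracts.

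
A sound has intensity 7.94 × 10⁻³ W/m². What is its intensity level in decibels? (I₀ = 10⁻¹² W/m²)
β = 10·log₁₀(I/I₀) = 99 dB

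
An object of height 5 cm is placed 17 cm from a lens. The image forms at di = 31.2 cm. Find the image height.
hi = (-di/do) × ho = -9.176 cm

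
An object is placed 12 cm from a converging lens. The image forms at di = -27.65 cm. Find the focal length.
1/f = 1/do + 1/di → f = 21.2 cm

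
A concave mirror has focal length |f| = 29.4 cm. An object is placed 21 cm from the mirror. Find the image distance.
f = +29.4 cm (concave); 1/di = 1/f − 1/do → di = -73.5 cm (virtual image, behind mirror)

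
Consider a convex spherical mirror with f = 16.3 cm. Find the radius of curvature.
R = 2|f| = 32.6 cm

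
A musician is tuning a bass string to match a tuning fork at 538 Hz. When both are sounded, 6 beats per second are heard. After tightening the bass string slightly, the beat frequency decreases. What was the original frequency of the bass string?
532 Hz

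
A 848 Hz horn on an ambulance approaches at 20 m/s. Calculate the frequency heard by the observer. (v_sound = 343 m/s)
f_obs = f·v/(v − v_s) = 900.5 Hz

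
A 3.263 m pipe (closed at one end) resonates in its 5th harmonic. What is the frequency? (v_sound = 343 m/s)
fₙ = nv/(4L) = 131.4 Hz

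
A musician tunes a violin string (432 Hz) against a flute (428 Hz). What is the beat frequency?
4 Hz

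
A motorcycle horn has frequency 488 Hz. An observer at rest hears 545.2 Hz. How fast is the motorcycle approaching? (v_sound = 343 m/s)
v_s = v·(1 − f/f_obs) = 35.99 m/s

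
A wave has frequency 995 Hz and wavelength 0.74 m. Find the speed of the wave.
v = fλ = 736.3 m/s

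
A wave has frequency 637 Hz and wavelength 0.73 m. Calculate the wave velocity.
v = fλ = 465 m/s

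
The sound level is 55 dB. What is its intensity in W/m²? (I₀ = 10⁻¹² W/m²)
I = I₀·10^(β/10) = 3.16 × 10⁻⁷ W/m²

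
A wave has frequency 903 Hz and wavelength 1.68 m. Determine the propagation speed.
v = fλ = 1517 m/s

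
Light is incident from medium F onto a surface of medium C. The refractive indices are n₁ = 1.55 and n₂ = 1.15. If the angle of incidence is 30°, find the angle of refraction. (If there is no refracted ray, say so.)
sin θ₂ = (n₁/n₂)·sin θ₁ = 0.6739 → θ₂ = 42.37°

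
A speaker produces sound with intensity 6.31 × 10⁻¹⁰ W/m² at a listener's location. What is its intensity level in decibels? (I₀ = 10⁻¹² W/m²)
β = 10·log₁₀(I/I₀) = 28 dB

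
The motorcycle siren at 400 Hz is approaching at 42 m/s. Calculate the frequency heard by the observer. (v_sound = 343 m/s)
f_obs = f·v/(v − v_s) = 455.8 Hz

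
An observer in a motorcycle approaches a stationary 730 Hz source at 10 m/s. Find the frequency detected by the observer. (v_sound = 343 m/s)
f_obs = f·(v + v_o)/v = 751.3 Hz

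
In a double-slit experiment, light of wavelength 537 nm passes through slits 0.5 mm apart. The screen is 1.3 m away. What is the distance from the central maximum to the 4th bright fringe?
y = mλL/d = 5.585 mm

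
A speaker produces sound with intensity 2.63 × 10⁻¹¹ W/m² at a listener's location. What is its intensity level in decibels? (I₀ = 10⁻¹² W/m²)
β = 10·log₁₀(I/I₀) = 14.2 dB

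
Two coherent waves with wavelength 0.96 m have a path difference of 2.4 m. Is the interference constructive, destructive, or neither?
destructive — path difference = 2.5λ, an odd multiple of λ/2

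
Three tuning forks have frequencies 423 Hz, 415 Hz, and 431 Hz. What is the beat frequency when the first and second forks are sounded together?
8 Hz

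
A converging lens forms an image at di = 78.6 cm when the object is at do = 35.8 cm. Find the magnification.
M = −di/do = -2.196 (inverted image)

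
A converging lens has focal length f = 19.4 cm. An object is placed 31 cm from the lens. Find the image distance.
1/di = 1/f − 1/do → di = 51.84 cm (real image)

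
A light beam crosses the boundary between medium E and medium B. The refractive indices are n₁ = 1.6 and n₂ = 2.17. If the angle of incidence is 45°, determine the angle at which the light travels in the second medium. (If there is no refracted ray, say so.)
sin θ₂ = (n₁/n₂)·sin θ₁ = 0.5214 → θ₂ = 31.42°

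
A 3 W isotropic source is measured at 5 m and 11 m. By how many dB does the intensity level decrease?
Δβ = 20·log₁₀(r₂/r₁) = 6.848 dB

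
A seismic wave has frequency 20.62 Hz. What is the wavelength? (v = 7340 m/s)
λ = v/f = 356 m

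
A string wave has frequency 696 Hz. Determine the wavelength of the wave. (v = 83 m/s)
λ = v/f = 0.1193 m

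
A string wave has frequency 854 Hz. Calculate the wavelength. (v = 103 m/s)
λ = v/f = 0.1206 m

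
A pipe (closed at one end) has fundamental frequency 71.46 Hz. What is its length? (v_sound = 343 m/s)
L = v/(4f₁) = 1.2 m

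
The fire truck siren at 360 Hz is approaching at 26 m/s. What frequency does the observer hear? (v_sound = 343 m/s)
f_obs = f·v/(v − v_s) = 389.5 Hz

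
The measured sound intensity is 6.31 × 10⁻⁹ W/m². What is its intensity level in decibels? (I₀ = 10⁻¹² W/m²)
β = 10·log₁₀(I/I₀) = 38 dB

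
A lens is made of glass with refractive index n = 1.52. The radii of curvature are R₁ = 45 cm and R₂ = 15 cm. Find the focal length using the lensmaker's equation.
1/f = (n − 1)(1/R₁ − 1/R₂) → f = -43.27 cm (diverging lens)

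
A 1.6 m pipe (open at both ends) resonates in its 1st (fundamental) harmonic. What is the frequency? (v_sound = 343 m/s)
fₙ = nv/(2L) = 107.2 Hz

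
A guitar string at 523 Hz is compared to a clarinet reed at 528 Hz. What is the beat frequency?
5 Hz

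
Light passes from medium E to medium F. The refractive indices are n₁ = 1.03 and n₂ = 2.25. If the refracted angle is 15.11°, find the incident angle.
sin θ₁ = (n₂/n₁)·sin θ₂ → θ₁ = 34.71°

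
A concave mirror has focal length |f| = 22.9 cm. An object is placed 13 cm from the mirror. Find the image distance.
f = +22.9 cm (concave); 1/di = 1/f − 1/do → di = -30.07 cm (virtual image, behind mirror)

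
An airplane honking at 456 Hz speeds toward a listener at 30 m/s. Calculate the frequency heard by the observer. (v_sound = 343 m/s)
f_obs = f·v/(v − v_s) = 499.7 Hz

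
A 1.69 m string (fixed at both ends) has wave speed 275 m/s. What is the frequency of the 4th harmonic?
fₙ = nv/(2L) = 325.4 Hz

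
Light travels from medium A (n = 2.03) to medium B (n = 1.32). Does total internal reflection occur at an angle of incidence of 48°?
θc = arcsin(n₂/n₁) = 40.56°; 48° > θc, so yes — total internal reflection.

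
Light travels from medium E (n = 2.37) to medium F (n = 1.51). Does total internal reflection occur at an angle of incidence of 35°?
θc = arcsin(n₂/n₁) = 39.58°; 35° < θc, so no — the ray refracts.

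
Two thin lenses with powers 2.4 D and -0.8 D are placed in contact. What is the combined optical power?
P_total = P₁ + P₂ = 1.6 D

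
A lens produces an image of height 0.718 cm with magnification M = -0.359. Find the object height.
ho = |hi|/|M| = 2 cm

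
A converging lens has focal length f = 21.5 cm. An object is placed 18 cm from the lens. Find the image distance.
1/di = 1/f − 1/do → di = -110.6 cm (virtual image)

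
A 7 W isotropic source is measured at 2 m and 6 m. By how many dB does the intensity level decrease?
Δβ = 20·log₁₀(r₂/r₁) = 9.542 dB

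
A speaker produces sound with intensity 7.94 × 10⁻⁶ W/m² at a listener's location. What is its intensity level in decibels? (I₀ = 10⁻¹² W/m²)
β = 10·log₁₀(I/I₀) = 69 dB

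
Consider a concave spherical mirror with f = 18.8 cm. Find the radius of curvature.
R = 2|f| = 37.6 cm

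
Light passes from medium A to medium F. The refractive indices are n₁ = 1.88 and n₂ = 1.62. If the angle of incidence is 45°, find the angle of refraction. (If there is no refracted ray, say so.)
sin θ₂ = (n₁/n₂)·sin θ₁ = 0.8206 → θ₂ = 55.14°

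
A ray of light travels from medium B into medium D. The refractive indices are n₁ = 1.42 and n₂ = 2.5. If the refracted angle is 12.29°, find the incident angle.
sin θ₁ = (n₂/n₁)·sin θ₂ → θ₁ = 22.01°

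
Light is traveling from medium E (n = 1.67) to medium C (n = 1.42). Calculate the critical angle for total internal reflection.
θc = arcsin(n₂/n₁) = 58.24°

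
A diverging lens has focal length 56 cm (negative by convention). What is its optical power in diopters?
P = 1/f = -1.786 D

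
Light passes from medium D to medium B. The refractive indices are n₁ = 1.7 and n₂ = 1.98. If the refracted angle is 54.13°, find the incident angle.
sin θ₁ = (n₂/n₁)·sin θ₂ → θ₁ = 70.7°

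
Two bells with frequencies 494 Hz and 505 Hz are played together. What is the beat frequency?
11 Hz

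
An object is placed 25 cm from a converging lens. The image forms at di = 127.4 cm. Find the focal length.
1/f = 1/do + 1/di → f = 20.9 cm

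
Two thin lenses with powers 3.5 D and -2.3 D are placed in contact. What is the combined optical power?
P_total = P₁ + P₂ = 1.2 D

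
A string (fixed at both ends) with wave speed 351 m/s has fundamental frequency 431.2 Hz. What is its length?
L = v/(2f₁) = 0.407 m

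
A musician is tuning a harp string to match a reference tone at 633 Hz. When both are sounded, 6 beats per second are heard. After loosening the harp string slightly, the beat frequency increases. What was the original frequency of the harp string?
627 Hz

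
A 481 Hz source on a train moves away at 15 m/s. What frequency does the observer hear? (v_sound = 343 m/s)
f_obs = f·v/(v + v_s) = 460.8 Hz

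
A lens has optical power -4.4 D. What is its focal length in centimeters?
f = 1/P = -22.73 cm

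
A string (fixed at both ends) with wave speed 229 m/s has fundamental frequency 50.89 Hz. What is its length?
L = v/(2f₁) = 2.25 m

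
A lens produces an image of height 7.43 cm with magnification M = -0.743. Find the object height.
ho = |hi|/|M| = 10 cm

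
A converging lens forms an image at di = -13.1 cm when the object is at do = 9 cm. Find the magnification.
M = −di/do = 1.456 (upright image)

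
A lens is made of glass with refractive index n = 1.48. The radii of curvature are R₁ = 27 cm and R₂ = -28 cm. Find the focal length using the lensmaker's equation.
1/f = (n − 1)(1/R₁ − 1/R₂) → f = 28.64 cm (converging lens)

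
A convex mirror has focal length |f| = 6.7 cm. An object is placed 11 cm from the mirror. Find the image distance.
f = −6.7 cm (convex); 1/di = 1/f − 1/do → di = -4.164 cm (virtual image, behind mirror)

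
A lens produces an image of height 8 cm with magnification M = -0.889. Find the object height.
ho = |hi|/|M| = 8.999 cm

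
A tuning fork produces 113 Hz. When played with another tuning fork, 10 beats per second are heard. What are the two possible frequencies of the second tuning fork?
f₂ = 113 ± 10 Hz → 123 Hz or 103 Hz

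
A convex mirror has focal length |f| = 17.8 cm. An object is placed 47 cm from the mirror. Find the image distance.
f = −17.8 cm (convex); 1/di = 1/f − 1/do → di = -12.91 cm (virtual image, behind mirror)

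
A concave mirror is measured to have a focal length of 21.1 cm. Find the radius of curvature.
R = 2|f| = 42.2 cm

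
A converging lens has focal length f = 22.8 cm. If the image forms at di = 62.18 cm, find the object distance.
1/do = 1/f − 1/di → do = 36 cm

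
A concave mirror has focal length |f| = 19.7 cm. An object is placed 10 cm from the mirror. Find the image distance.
f = +19.7 cm (concave); 1/di = 1/f − 1/do → di = -20.31 cm (virtual image, behind mirror)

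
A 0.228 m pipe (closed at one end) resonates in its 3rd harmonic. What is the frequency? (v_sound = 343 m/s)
fₙ = nv/(4L) = 1128 Hz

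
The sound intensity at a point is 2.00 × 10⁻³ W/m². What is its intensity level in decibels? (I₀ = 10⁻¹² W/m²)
β = 10·log₁₀(I/I₀) = 93.01 dB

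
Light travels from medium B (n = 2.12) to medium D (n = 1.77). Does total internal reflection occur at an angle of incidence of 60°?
θc = arcsin(n₂/n₁) = 56.61°; 60° > θc, so yes — total internal reflection.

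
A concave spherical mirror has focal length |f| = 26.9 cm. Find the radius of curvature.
R = 2|f| = 53.8 cm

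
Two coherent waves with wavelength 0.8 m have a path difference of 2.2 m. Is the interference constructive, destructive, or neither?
neither (partial) — path difference = 2.75λ, neither a whole number of wavelengths nor an odd multiple of λ/2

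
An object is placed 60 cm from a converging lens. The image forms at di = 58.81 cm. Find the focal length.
1/f = 1/do + 1/di → f = 29.7 cm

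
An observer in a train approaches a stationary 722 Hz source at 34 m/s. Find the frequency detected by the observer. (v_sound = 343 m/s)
f_obs = f·(v + v_o)/v = 793.6 Hz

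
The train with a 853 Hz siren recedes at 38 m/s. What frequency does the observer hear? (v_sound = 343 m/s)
f_obs = f·v/(v + v_s) = 767.9 Hz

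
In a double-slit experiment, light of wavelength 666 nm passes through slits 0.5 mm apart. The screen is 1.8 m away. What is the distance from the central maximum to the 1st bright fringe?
y = mλL/d = 2.398 mm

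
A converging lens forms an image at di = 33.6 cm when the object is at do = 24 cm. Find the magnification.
M = −di/do = -1.4 (inverted image)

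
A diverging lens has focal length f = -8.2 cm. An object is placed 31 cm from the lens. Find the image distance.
1/di = 1/f − 1/do → di = -6.485 cm (virtual image)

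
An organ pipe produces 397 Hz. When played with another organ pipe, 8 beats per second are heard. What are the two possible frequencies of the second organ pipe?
f₂ = 397 ± 8 Hz → 405 Hz or 389 Hz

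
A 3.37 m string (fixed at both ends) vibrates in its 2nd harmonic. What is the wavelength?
λₙ = 2L/n = 3.37 m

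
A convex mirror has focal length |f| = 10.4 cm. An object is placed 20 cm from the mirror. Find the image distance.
f = −10.4 cm (convex); 1/di = 1/f − 1/do → di = -6.842 cm (virtual image, behind mirror)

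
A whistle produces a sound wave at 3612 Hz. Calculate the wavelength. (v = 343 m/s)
λ = v/f = 0.09496 m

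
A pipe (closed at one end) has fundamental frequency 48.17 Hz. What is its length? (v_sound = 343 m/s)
L = v/(4f₁) = 1.78 m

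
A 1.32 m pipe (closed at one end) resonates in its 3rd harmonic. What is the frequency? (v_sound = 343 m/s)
fₙ = nv/(4L) = 194.9 Hz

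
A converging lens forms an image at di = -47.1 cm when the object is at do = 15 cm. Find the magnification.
M = −di/do = 3.14 (upright image)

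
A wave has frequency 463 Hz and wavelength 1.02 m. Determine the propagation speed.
v = fλ = 472.3 m/s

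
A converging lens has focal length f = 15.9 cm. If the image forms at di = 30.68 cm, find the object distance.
1/do = 1/f − 1/di → do = 33 cm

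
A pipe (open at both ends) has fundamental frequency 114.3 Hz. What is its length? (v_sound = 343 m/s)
L = v/(2f₁) = 1.5 m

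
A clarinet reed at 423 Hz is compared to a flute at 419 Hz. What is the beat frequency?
4 Hz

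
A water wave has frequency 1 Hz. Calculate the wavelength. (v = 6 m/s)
λ = v/f = 6 m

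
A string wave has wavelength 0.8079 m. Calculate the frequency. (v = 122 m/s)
f = v/λ = 151 Hz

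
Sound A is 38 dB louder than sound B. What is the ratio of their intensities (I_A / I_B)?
I_A/I_B = 10^(Δβ/10) = 6310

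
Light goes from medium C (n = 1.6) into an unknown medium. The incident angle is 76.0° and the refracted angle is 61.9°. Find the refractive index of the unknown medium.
n₂ = n₁·sin θ₁ / sin θ₂ = 1.76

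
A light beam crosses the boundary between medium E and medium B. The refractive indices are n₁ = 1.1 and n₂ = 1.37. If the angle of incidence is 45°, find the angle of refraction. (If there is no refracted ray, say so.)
sin θ₂ = (n₁/n₂)·sin θ₁ = 0.5677 → θ₂ = 34.59°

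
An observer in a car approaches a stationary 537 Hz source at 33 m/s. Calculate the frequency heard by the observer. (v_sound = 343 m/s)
f_obs = f·(v + v_o)/v = 588.7 Hz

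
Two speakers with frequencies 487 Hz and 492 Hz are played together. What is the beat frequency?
5 Hz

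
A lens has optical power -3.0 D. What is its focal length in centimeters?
f = 1/P = -33.33 cm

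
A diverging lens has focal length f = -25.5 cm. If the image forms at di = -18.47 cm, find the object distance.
1/do = 1/f − 1/di → do = 67 cm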